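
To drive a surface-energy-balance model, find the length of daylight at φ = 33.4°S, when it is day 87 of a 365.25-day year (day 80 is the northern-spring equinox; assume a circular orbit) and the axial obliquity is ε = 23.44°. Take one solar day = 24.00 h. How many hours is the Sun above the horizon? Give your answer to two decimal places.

Solar longitude: λ_s = 360° × (87 − 80)/365.25 = 6.899°.
sin δ = sin 23.44° × sin 6.899° = 0.04778, so δ = +2.739°.
cos H₀ = −tan φ · tan δ = −tan(-33.4°) × tan(+2.739°) = 0.0315, so H₀ = 1.5392 rad = 88.19°.
Daylight = 2H₀/(2π) × 24.00 h = (1.5392/π) × 24.00 = 11.76 h.

11.76 h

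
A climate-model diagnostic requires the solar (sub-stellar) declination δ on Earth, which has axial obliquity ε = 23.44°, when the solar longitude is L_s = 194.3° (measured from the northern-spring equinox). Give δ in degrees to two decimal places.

sin δ = sin ε · sin L_s = sin 23.44° × sin 194.3° = -0.098253.
δ = arcsin(-0.098253) = -5.64°.

δ = -5.64°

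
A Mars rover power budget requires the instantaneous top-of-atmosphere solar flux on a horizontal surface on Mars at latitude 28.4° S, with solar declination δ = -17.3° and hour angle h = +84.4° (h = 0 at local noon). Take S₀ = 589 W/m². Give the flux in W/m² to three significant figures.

cos θ_z = sin φ sin δ + cos φ cos δ cos h = 0.141439 + 0.081955 = 0.223394.
Flux = S₀ · cos θ_z = 589 × 0.223394 = 131.6 W/m².

132 W/m²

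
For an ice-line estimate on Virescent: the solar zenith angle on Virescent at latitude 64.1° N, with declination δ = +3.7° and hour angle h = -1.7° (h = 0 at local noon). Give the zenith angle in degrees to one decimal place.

cos θ_z = sin ϕ sin δ + cos ϕ cos δ cos h = 0.058051 + 0.435699 = 0.493750.
θ_z = arccos(0.493750) = 60.4°.

θ_z = 60.4°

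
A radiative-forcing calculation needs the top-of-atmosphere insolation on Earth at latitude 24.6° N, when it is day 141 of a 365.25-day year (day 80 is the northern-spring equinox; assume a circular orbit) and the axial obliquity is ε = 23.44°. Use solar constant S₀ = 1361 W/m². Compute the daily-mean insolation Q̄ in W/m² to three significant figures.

Solar longitude: λ_s = 360° × (141 − 80)/365.25 = 60.123°.
sin δ = sin 23.44° × sin 60.123° = 0.34492, so δ = +20.177°.
cos H₀ = −tan(+24.6°) tan(+20.177°) = -0.1682, H₀ = 1.7398 rad.
Bracket: H₀ sin φ sin δ + cos φ cos δ sin H₀ = 1.7398×0.41628×0.34492 + 0.90924×0.93863×0.98575 = 0.249806 + 0.841278 = 1.091084.
Q̄ = (S₀/π) × [bracket] = (1361/π) × 1.091084 = 472.7 W/m².

Q̄ ≈ 473 W/m²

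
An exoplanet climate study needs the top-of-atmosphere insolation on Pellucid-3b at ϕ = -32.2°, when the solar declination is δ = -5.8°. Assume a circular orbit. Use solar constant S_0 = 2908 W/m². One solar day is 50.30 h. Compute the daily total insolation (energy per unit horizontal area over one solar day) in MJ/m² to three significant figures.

156 MJ/m²

cos h₀ = −tan(-32.2°) tan(-5.800°) = -0.0640, h₀ = 1.6348 rad.
Bracket: h₀ sin ϕ sin δ + cos ϕ cos δ sin h₀ = 1.6348×-0.53288×-0.10106 + 0.84619×0.99488×0.99795 = 0.088039 + 0.840132 = 0.928171.
Q̄ = (S_0/π) × [bracket] = (2908/π) × 0.928171 = 859.16 W/m².
Daily total = Q̄ × 50.30 h × 3600 s/h = 859.16 × 50.30 × 3600 / 10⁶ = 155.6 MJ/m².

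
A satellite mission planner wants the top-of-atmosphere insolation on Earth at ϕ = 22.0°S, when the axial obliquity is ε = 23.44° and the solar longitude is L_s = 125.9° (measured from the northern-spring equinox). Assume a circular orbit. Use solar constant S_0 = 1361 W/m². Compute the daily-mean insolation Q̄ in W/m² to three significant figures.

Q̄ ≈ 302 W/m²

Solar declination: sin δ = sin ε · sin L_s = sin 23.44° × sin 125.9° = 0.32223, so δ = +18.798°.
cos h₀ = −tan(-22.0°) tan(+18.798°) = 0.1375, h₀ = 1.4328 rad.
Bracket: h₀ sin ϕ sin δ + cos ϕ cos δ sin h₀ = 1.4328×-0.37461×0.32223 + 0.92718×0.94666×0.99050 = -0.172954 + 0.869386 = 0.696432.
Q̄ = (S_0/π) × [bracket] = (1361/π) × 0.696432 = 301.7 W/m².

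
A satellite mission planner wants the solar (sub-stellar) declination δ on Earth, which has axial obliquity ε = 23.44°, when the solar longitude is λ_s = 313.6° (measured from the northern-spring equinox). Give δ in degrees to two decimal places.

sin δ = sin ε · sin λ_s = sin 23.44° × sin 313.6° = -0.288067.
δ = arcsin(-0.288067) = -16.74°.

δ = -16.74°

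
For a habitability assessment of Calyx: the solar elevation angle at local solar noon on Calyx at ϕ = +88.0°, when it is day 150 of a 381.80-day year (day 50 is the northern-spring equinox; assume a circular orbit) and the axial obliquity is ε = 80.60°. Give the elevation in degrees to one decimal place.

Solar longitude: L_s = 360° × (150 − 50)/381.80 = 94.290°.
sin δ = sin 80.60° × sin 94.290° = 0.98381, so δ = +79.675°.
At local noon the hour angle is zero, so the zenith angle equals |ϕ − δ| = |+88.0° − (+79.675°)| = 8.325°.
Elevation = 90° − 8.325° = 81.7°.

81.7°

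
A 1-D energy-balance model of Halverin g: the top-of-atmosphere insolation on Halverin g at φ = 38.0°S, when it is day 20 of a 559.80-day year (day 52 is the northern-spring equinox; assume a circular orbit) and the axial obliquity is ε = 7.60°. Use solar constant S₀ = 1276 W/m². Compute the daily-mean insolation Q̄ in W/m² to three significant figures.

Q̄ ≈ 338 W/m²

Solar longitude: λ_s = 360° × (20 − 52)/559.80 = -20.579°, i.e. -20.579° + 360° = 339.421°.
sin δ = sin 7.60° × sin 339.421° = -0.04649, so δ = -2.664°.
cos H₀ = −tan(-38.0°) tan(-2.664°) = -0.0364, H₀ = 1.6072 rad.
Bracket: H₀ sin φ sin δ + cos φ cos δ sin H₀ = 1.6072×-0.61566×-0.04649 + 0.78801×0.99892×0.99934 = 0.046001 + 0.786639 = 0.832640.
Q̄ = (S₀/π) × [bracket] = (1276/π) × 0.832640 = 338.2 W/m².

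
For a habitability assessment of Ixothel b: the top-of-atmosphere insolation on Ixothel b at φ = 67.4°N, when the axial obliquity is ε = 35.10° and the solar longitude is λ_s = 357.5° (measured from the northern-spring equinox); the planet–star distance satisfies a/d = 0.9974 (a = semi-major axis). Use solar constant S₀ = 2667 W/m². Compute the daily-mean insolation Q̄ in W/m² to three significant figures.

Q̄ ≈ 294 W/m²

Solar declination: sin δ = sin ε · sin λ_s = sin 35.10° × sin 357.5° = -0.02508, so δ = -1.437°.
cos H₀ = −tan(+67.4°) tan(-1.437°) = 0.0603, H₀ = 1.5105 rad.
Bracket: H₀ sin φ sin δ + cos φ cos δ sin H₀ = 1.5105×0.92321×-0.02508 + 0.38430×0.99969×0.99818 = -0.034974 + 0.383482 = 0.348508.
Inverse-square distance factor (a/d)² = 0.9974² = 0.994807.
Q̄ = (S₀/π) × 0.994807 × [bracket] = (2667/π) × 0.994807 × 0.348508 = 294.3 W/m².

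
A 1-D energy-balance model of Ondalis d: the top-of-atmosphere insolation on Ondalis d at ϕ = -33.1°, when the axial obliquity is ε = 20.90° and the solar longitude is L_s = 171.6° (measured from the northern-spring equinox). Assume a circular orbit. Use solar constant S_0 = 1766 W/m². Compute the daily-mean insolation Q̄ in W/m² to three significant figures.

Solar declination: sin δ = sin ε · sin L_s = sin 20.90° × sin 171.6° = 0.05211, so δ = +2.987°.
cos h₀ = −tan(-33.1°) tan(+2.987°) = 0.0340, h₀ = 1.5368 rad.
Bracket: h₀ sin ϕ sin δ + cos ϕ cos δ sin h₀ = 1.5368×-0.54610×0.05211 + 0.83772×0.99864×0.99942 = -0.043733 + 0.836095 = 0.792362.
Q̄ = (S_0/π) × [bracket] = (1766/π) × 0.792362 = 445.4 W/m².

Q̄ ≈ 445 W/m²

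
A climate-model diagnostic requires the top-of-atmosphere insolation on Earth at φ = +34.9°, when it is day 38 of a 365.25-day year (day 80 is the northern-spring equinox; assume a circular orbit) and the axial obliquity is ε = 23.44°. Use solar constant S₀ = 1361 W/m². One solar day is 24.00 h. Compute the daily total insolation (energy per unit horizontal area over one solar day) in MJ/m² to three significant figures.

Solar longitude: λ_s = 360° × (38 − 80)/365.25 = -41.396°, i.e. -41.396° + 360° = 318.604°.
sin δ = sin 23.44° × sin 318.604° = -0.26304, so δ = -15.251°.
cos H₀ = −tan(+34.9°) tan(-15.251°) = 0.1902, H₀ = 1.3794 rad.
Bracket: H₀ sin φ sin δ + cos φ cos δ sin H₀ = 1.3794×0.57215×-0.26304 + 0.82015×0.96478×0.98175 = -0.207597 + 0.776824 = 0.569227.
Q̄ = (S₀/π) × [bracket] = (1361/π) × 0.569227 = 246.60 W/m².
Daily total = Q̄ × 24.00 h × 3600 s/h = 246.60 × 24.00 × 3600 / 10⁶ = 21.31 MJ/m².

21.3 MJ/m²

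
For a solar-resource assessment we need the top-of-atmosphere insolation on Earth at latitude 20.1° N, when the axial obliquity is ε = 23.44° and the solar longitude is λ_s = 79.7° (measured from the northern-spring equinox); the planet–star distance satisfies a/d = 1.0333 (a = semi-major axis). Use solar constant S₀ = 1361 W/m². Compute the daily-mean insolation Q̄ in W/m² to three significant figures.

Q̄ ≈ 502 W/m²

Solar declination: sin δ = sin ε · sin λ_s = sin 23.44° × sin 79.7° = 0.39138, so δ = +23.040°.
cos H₀ = −tan(+20.1°) tan(+23.040°) = -0.1556, H₀ = 1.7271 rad.
Bracket: H₀ sin φ sin δ + cos φ cos δ sin H₀ = 1.7271×0.34366×0.39138 + 0.93909×0.92023×0.98781 = 0.232298 + 0.853644 = 1.085942.
Inverse-square distance factor (a/d)² = 1.0333² = 1.067709.
Q̄ = (S₀/π) × 1.067709 × [bracket] = (1361/π) × 1.067709 × 1.085942 = 502.3 W/m².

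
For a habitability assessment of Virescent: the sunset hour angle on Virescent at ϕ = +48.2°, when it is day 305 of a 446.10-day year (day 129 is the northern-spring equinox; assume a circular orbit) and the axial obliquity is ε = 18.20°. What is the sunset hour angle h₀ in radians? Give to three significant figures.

Solar longitude: L_s = 360° × (305 − 129)/446.10 = 142.031°.
sin δ = sin 18.20° × sin 142.031° = 0.19216, so δ = +11.079°.
cos h₀ = −tan ϕ · tan δ = −tan(+48.2°) × tan(+11.079°) = -0.2190, so h₀ = 1.7916 rad = 102.65°.

h₀ = 1.79 rad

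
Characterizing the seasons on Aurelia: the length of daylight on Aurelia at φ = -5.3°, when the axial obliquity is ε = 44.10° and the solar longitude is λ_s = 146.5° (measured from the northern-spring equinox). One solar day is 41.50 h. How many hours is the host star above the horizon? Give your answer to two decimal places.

Solar declination: sin δ = sin ε · sin λ_s = sin 44.10° × sin 146.5° = 0.38410, so δ = +22.588°.
cos H₀ = −tan φ · tan δ = −tan(-5.3°) × tan(+22.588°) = 0.0386, so H₀ = 1.5322 rad = 87.79°.
Daylight = 2H₀/(2π) × 41.50 h = (1.5322/π) × 41.50 = 20.24 h.

20.24 h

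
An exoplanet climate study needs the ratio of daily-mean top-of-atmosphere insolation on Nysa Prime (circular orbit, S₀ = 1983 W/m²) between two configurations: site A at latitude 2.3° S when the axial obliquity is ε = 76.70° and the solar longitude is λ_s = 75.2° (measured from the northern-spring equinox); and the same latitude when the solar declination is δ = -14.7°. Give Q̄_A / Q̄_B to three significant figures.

— Configuration A (φ=-2.3°):
Solar declination: sin δ = sin ε · sin λ_s = sin 76.70° × sin 75.2° = 0.94089, so δ = +70.202°.
cos H₀ = −tan(-2.3°) tan(+70.202°) = 0.1116, H₀ = 1.4590 rad.
Bracket: H₀ sin φ sin δ + cos φ cos δ sin H₀ = 1.4590×-0.04013×0.94089 + 0.99919×0.33871×0.99376 = -0.055089 + 0.336324 = 0.281235.
Q̄ = (S₀/π) × [bracket] = (1983/π) × 0.281235 = 177.52 W/m².
— Configuration B (φ=-2.3°):
cos H₀ = −tan(-2.3°) tan(-14.700°) = -0.0105, H₀ = 1.5813 rad.
Bracket: H₀ sin φ sin δ + cos φ cos δ sin H₀ = 1.5813×-0.04013×-0.25376 + 0.99919×0.96727×0.99994 = 0.016103 + 0.966429 = 0.982532.
Q̄ = (S₀/π) × [bracket] = (1983/π) × 0.982532 = 620.18 W/m².
Ratio Q̄_A / Q̄_B = 177.52 / 620.18 = 0.2862.

Q̄_A / Q̄_B ≈ 0.286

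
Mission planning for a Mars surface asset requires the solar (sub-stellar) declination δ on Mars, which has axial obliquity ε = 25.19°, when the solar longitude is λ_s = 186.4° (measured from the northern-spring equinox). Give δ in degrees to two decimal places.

sin δ = sin ε · sin λ_s = sin 25.19° × sin 186.4° = -0.047444.
δ = arcsin(-0.047444) = -2.72°.

δ = -2.72°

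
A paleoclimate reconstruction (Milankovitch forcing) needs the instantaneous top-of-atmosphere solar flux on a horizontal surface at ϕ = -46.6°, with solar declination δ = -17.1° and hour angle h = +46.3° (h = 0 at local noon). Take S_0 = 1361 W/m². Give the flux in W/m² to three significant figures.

cos θ_z = sin ϕ sin δ + cos ϕ cos δ cos h = 0.213642 + 0.453712 = 0.667354.
Flux = S_0 · cos θ_z = 1361 × 0.667354 = 908.3 W/m².

908 W/m²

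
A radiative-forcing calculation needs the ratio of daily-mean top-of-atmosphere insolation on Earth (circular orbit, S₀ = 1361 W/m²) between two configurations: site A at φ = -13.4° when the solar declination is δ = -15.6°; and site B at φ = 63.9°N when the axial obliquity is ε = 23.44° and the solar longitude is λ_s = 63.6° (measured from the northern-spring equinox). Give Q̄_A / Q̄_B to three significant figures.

— Configuration A (φ=-13.4°):
cos H₀ = −tan(-13.4°) tan(-15.600°) = -0.0665, H₀ = 1.6374 rad.
Bracket: H₀ sin φ sin δ + cos φ cos δ sin H₀ = 1.6374×-0.23175×-0.26892 + 0.97278×0.96316×0.99779 = 0.102046 + 0.934872 = 1.036918.
Q̄ = (S₀/π) × [bracket] = (1361/π) × 1.036918 = 449.21 W/m².
— Configuration B (φ=+63.9°):
Solar declination: sin δ = sin ε · sin λ_s = sin 23.44° × sin 63.6° = 0.35630, so δ = +20.873°.
cos H₀ = −tan(+63.9°) tan(+20.873°) = -0.7784, H₀ = 2.4629 rad.
Bracket: H₀ sin φ sin δ + cos φ cos δ sin H₀ = 2.4629×0.89803×0.35630 + 0.43994×0.93437×0.62778 = 0.788049 + 0.258059 = 1.046108.
Q̄ = (S₀/π) × [bracket] = (1361/π) × 1.046108 = 453.19 W/m².
Ratio Q̄_A / Q̄_B = 449.21 / 453.19 = 0.9912.

Q̄_A / Q̄_B ≈ 0.991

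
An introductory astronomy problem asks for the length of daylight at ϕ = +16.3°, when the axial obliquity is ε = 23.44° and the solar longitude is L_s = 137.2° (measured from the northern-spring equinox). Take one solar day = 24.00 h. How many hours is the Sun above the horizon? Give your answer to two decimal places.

12.63 h

Solar declination: sin δ = sin ε · sin L_s = sin 23.44° × sin 137.2° = 0.27027, so δ = +15.681°.
cos h₀ = −tan ϕ · tan δ = −tan(+16.3°) × tan(+15.681°) = -0.0821, so h₀ = 1.6530 rad = 94.71°.
Daylight = 2h₀/(2π) × 24.00 h = (1.6530/π) × 24.00 = 12.63 h.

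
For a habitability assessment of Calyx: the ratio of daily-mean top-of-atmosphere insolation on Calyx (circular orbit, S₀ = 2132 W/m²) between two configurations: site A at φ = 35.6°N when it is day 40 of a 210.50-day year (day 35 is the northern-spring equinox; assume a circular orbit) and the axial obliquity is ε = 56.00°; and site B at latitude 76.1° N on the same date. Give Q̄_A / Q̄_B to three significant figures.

Q̄_A / Q̄_B ≈ 2.02

— Configuration A (φ=+35.6°):
Solar longitude: λ_s = 360° × (40 − 35)/210.50 = 8.551°.
sin δ = sin 56.00° × sin 8.551° = 0.12327, so δ = +7.081°.
cos H₀ = −tan(+35.6°) tan(+7.081°) = -0.0889, H₀ = 1.6598 rad.
Bracket: H₀ sin φ sin δ + cos φ cos δ sin H₀ = 1.6598×0.58212×0.12327 + 0.81310×0.99237×0.99604 = 0.119104 + 0.803701 = 0.922805.
Q̄ = (S₀/π) × [bracket] = (2132/π) × 0.922805 = 626.25 W/m².
— Configuration B (φ=+76.1°):
cos H₀ = −tan(+76.1°) tan(+7.081°) = -0.5019, H₀ = 2.0966 rad.
Bracket: H₀ sin φ sin δ + cos φ cos δ sin H₀ = 2.0966×0.97072×0.12327 + 0.24023×0.99237×0.86490 = 0.250881 + 0.206190 = 0.457071.
Q̄ = (S₀/π) × [bracket] = (2132/π) × 0.457071 = 310.19 W/m².
Ratio Q̄_A / Q̄_B = 626.25 / 310.19 = 2.019.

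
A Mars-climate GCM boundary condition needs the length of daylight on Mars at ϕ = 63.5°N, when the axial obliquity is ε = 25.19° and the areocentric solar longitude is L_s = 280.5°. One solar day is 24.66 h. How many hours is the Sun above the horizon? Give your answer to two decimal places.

sin δ = sin 25.19° × sin 280.5° = -0.41849, so δ = -24.740°.
cos h₀ = −tan ϕ · tan δ = −tan(+63.5°) × tan(-24.740°) = 0.9242, so h₀ = 0.3919 rad = 22.45°.
Daylight = 2h₀/(2π) × 24.66 h = (0.3919/π) × 24.66 = 3.08 h.

3.08 h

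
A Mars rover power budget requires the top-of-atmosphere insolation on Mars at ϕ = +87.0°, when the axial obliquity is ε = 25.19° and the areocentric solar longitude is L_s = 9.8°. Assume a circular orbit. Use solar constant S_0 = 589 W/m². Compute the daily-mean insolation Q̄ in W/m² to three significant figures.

sin δ = sin 25.19° × sin 9.8° = 0.07244, so δ = +4.154°.
cos h₀ = −tan(+87.0°) tan(+4.154°) = -1.3860 ≤ −1 ⇒ polar day, h₀ = π.
Bracket: h₀ sin ϕ sin δ + cos ϕ cos δ sin h₀ = 3.1416×0.99863×0.07244 + 0.05234×0.99737×0.00000 = 0.227266 + 0.000000 = 0.227266.
Q̄ = (S_0/π) × [bracket] = (589/π) × 0.227266 = 42.61 W/m².

Q̄ ≈ 42.6 W/m²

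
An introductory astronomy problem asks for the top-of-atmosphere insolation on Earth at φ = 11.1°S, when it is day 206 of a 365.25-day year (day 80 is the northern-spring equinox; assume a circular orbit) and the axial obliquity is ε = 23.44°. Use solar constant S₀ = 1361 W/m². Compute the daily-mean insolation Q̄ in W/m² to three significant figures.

Solar longitude: λ_s = 360° × (206 − 80)/365.25 = 124.189°.
sin δ = sin 23.44° × sin 124.189° = 0.32905, so δ = +19.211°.
cos H₀ = −tan(-11.1°) tan(+19.211°) = 0.0684, H₀ = 1.5024 rad.
Bracket: H₀ sin φ sin δ + cos φ cos δ sin H₀ = 1.5024×-0.19252×0.32905 + 0.98129×0.94431×0.99766 = -0.095175 + 0.924474 = 0.829299.
Q̄ = (S₀/π) × [bracket] = (1361/π) × 0.829299 = 359.3 W/m².

Q̄ ≈ 359 W/m²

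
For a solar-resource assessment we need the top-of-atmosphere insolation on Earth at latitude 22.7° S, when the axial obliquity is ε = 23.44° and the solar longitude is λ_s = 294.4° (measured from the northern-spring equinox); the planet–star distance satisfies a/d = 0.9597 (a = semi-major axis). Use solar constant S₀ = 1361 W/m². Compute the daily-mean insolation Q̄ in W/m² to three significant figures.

Solar declination: sin δ = sin ε · sin λ_s = sin 23.44° × sin 294.4° = -0.36226, so δ = -21.239°.
cos H₀ = −tan(-22.7°) tan(-21.239°) = -0.1626, H₀ = 1.7341 rad.
Bracket: H₀ sin φ sin δ + cos φ cos δ sin H₀ = 1.7341×-0.38591×-0.36226 + 0.92254×0.93208×0.98670 = 0.242427 + 0.848445 = 1.090872.
Inverse-square distance factor (a/d)² = 0.9597² = 0.921024.
Q̄ = (S₀/π) × 0.921024 × [bracket] = (1361/π) × 0.921024 × 1.090872 = 435.3 W/m².

Q̄ ≈ 435 W/m²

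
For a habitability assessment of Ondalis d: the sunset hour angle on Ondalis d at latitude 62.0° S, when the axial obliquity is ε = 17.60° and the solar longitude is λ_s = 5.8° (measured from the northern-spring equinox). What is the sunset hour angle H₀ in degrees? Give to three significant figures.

Solar declination: sin δ = sin ε · sin λ_s = sin 17.60° × sin 5.8° = 0.03056, so δ = +1.751°.
cos H₀ = −tan φ · tan δ = −tan(-62.0°) × tan(+1.751°) = 0.0575, so H₀ = 1.5133 rad = 86.70°.

H₀ = 86.7°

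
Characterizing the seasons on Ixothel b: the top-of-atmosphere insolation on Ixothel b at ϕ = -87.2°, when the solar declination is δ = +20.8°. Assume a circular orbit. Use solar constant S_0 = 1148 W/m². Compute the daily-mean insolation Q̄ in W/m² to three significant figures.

Q̄ ≈ 0.00 W/m²

cos h₀ = −tan(-87.2°) tan(+20.800°) = 7.7669 ≥ 1 ⇒ polar night, h₀ = 0 and Q̄ = 0.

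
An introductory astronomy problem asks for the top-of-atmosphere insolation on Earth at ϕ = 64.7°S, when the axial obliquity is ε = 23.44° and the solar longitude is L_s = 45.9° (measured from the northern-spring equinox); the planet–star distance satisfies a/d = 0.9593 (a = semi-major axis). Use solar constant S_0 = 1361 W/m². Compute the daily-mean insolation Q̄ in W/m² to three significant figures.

Solar declination: sin δ = sin ε · sin L_s = sin 23.44° × sin 45.9° = 0.28566, so δ = +16.598°.
cos h₀ = −tan(-64.7°) tan(+16.598°) = 0.6306, h₀ = 0.8885 rad.
Bracket: h₀ sin ϕ sin δ + cos ϕ cos δ sin h₀ = 0.8885×-0.90408×0.28566 + 0.42736×0.95833×0.77611 = -0.229464 + 0.317857 = 0.088393.
Inverse-square distance factor (a/d)² = 0.9593² = 0.920256.
Q̄ = (S_0/π) × 0.920256 × [bracket] = (1361/π) × 0.920256 × 0.088393 = 35.24 W/m².

Q̄ ≈ 35.2 W/m²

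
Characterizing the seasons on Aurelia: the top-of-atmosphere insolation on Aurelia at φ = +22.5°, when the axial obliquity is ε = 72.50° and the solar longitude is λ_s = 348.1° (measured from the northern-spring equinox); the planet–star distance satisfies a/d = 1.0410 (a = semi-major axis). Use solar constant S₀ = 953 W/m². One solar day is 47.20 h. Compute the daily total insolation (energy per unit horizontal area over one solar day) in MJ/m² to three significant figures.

44.2 MJ/m²

Solar declination: sin δ = sin ε · sin λ_s = sin 72.50° × sin 348.1° = -0.19666, so δ = -11.342°.
cos H₀ = −tan(+22.5°) tan(-11.342°) = 0.0831, H₀ = 1.4876 rad.
Bracket: H₀ sin φ sin δ + cos φ cos δ sin H₀ = 1.4876×0.38268×-0.19666 + 0.92388×0.98047×0.99654 = -0.111954 + 0.902702 = 0.790748.
Inverse-square distance factor (a/d)² = 1.0410² = 1.083681.
Q̄ = (S₀/π) × 1.083681 × [bracket] = (953/π) × 1.083681 × 0.790748 = 259.95 W/m².
Daily total = Q̄ × 47.20 h × 3600 s/h = 259.95 × 47.20 × 3600 / 10⁶ = 44.17 MJ/m².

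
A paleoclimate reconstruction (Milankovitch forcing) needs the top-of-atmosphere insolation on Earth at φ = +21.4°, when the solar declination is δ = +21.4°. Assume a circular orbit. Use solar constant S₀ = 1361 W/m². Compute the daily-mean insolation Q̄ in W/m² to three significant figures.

cos H₀ = −tan(+21.4°) tan(+21.400°) = -0.1536, H₀ = 1.7250 rad.
Bracket: H₀ sin φ sin δ + cos φ cos δ sin H₀ = 1.7250×0.36488×0.36488 + 0.93106×0.93106×0.98814 = 0.229662 + 0.856592 = 1.086254.
Q̄ = (S₀/π) × [bracket] = (1361/π) × 1.086254 = 470.6 W/m².

Q̄ ≈ 471 W/m²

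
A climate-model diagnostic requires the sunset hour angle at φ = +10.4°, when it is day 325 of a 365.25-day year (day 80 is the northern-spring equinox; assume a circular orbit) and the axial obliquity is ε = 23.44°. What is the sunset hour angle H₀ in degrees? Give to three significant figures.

Solar longitude: λ_s = 360° × (325 − 80)/365.25 = 241.478°.
sin δ = sin 23.44° × sin 241.478° = -0.34951, so δ = -20.457°.
cos H₀ = −tan φ · tan δ = −tan(+10.4°) × tan(-20.457°) = 0.0685, so H₀ = 1.5023 rad = 86.07°.

H₀ = 86.1°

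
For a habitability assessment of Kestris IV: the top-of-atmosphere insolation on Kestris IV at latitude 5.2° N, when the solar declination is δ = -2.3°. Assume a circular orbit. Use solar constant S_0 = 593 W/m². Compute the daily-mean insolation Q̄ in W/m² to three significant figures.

cos h₀ = −tan(+5.2°) tan(-2.300°) = 0.0037, h₀ = 1.5671 rad.
Bracket: h₀ sin ϕ sin δ + cos ϕ cos δ sin h₀ = 1.5671×0.09063×-0.04013 + 0.99588×0.99919×0.99999 = -0.005700 + 0.995063 = 0.989363.
Q̄ = (S_0/π) × [bracket] = (593/π) × 0.989363 = 186.7 W/m².

Q̄ ≈ 187 W/m²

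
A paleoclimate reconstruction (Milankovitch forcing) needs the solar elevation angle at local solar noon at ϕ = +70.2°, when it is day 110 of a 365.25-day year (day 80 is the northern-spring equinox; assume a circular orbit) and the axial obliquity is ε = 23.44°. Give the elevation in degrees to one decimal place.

Solar longitude: L_s = 360° × (110 − 80)/365.25 = 29.569°.
sin δ = sin 23.44° × sin 29.569° = 0.19630, so δ = +11.320°.
At local noon the hour angle is zero, so the zenith angle equals |ϕ − δ| = |+70.2° − (+11.320°)| = 58.880°.
Elevation = 90° − 58.880° = 31.1°.

31.1°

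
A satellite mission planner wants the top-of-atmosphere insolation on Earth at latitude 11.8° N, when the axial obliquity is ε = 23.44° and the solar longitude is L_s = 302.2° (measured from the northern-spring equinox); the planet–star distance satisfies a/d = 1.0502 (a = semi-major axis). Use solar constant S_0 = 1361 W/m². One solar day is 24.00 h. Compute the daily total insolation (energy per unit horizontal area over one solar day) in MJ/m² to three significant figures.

Solar declination: sin δ = sin ε · sin L_s = sin 23.44° × sin 302.2° = -0.33661, so δ = -19.670°.
cos h₀ = −tan(+11.8°) tan(-19.670°) = 0.0747, h₀ = 1.4960 rad.
Bracket: h₀ sin ϕ sin δ + cos ϕ cos δ sin h₀ = 1.4960×0.20450×-0.33661 + 0.97887×0.94165×0.99721 = -0.102980 + 0.919181 = 0.816201.
Inverse-square distance factor (a/d)² = 1.0502² = 1.102920.
Q̄ = (S_0/π) × 1.102920 × [bracket] = (1361/π) × 1.102920 × 0.816201 = 389.99 W/m².
Daily total = Q̄ × 24.00 h × 3600 s/h = 389.99 × 24.00 × 3600 / 10⁶ = 33.70 MJ/m².

33.7 MJ/m²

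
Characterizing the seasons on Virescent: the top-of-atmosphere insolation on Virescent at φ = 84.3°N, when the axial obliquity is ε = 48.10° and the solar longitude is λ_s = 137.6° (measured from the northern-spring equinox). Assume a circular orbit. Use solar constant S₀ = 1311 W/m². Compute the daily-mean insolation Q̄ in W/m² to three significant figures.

Solar declination: sin δ = sin ε · sin λ_s = sin 48.10° × sin 137.6° = 0.50189, so δ = +30.125°.
cos H₀ = −tan(+84.3°) tan(+30.125°) = -5.8135 ≤ −1 ⇒ polar day, H₀ = π.
Bracket: H₀ sin φ sin δ + cos φ cos δ sin H₀ = 3.1416×0.99506×0.50189 + 0.09932×0.86493×0.00000 = 1.568949 + 0.000000 = 1.568949.
Q̄ = (S₀/π) × [bracket] = (1311/π) × 1.568949 = 654.7 W/m².

Q̄ ≈ 655 W/m²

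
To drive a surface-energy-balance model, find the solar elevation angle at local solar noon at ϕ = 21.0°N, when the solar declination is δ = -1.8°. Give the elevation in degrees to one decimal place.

At local noon the hour angle is zero, so the zenith angle equals |ϕ − δ| = |+21.0° − (-1.800°)| = 22.800°.
Elevation = 90° − 22.800° = 67.2°.

67.2°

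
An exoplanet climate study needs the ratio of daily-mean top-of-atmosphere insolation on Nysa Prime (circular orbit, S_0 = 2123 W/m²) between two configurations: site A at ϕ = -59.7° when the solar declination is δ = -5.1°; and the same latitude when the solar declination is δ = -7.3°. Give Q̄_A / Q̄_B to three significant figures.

Q̄_A / Q̄_B ≈ 0.918

— Configuration A (ϕ=-59.7°):
cos h₀ = −tan(-59.7°) tan(-5.100°) = -0.1527, h₀ = 1.7241 rad.
Bracket: h₀ sin ϕ sin δ + cos ϕ cos δ sin h₀ = 1.7241×-0.86340×-0.08889 + 0.50453×0.99604×0.98827 = 0.132321 + 0.496637 = 0.628958.
Q̄ = (S_0/π) × [bracket] = (2123/π) × 0.628958 = 425.03 W/m².
— Configuration B (ϕ=-59.7°):
cos h₀ = −tan(-59.7°) tan(-7.300°) = -0.2192, h₀ = 1.7918 rad.
Bracket: h₀ sin ϕ sin δ + cos ϕ cos δ sin h₀ = 1.7918×-0.86340×-0.12706 + 0.50453×0.99189×0.97568 = 0.196567 + 0.488268 = 0.684835.
Q̄ = (S_0/π) × [bracket] = (2123/π) × 0.684835 = 462.79 W/m².
Ratio Q̄_A / Q̄_B = 425.03 / 462.79 = 0.9184.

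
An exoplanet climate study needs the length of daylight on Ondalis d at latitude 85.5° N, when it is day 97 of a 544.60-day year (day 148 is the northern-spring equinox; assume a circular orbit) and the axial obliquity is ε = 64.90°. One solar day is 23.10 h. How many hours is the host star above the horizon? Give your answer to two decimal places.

0.00 h

Solar longitude: λ_s = 360° × (97 − 148)/544.60 = -33.713°, i.e. -33.713° + 360° = 326.287°.
sin δ = sin 64.90° × sin 326.287° = -0.50262, so δ = -30.173°.
cos H₀ = −tan φ · tan δ = 7.3873 ≥ 1, so the host star never rises (polar night) and H₀ = 0.
Daylight = 2H₀/(2π) × 23.10 h = (0.0000/π) × 23.10 = 0.00 h.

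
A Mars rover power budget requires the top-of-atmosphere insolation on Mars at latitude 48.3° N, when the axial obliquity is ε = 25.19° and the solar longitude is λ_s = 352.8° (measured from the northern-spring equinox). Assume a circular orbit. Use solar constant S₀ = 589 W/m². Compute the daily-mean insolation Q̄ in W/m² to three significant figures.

Solar declination: sin δ = sin ε · sin λ_s = sin 25.19° × sin 352.8° = -0.05334, so δ = -3.058°.
cos H₀ = −tan(+48.3°) tan(-3.058°) = 0.0600, H₀ = 1.5108 rad.
Bracket: H₀ sin φ sin δ + cos φ cos δ sin H₀ = 1.5108×0.74664×-0.05334 + 0.66523×0.99858×0.99820 = -0.060169 + 0.663090 = 0.602921.
Q̄ = (S₀/π) × [bracket] = (589/π) × 0.602921 = 113.0 W/m².

Q̄ ≈ 113 W/m²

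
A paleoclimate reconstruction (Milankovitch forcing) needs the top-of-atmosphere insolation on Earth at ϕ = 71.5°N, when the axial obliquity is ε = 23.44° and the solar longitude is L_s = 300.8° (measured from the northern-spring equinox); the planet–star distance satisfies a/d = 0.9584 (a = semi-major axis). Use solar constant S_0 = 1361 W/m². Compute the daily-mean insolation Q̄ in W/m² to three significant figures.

Solar declination: sin δ = sin ε · sin L_s = sin 23.44° × sin 300.8° = -0.34168, so δ = -19.980°.
cos h₀ = −tan(+71.5°) tan(-19.980°) = 1.0866 ≥ 1 ⇒ polar night, h₀ = 0 and Q̄ = 0.
Inverse-square distance factor (a/d)² = 0.9584² = 0.918531.

Q̄ ≈ 0.00 W/m²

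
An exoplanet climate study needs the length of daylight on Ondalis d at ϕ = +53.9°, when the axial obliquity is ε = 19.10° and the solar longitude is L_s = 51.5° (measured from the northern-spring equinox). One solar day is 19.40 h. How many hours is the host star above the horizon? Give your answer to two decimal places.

12.00 h

Solar declination: sin δ = sin ε · sin L_s = sin 19.10° × sin 51.5° = 0.25608, so δ = +14.838°.
cos h₀ = −tan ϕ · tan δ = −tan(+53.9°) × tan(+14.838°) = -0.3633, so h₀ = 1.9426 rad = 111.30°.
Daylight = 2h₀/(2π) × 19.40 h = (1.9426/π) × 19.40 = 12.00 h.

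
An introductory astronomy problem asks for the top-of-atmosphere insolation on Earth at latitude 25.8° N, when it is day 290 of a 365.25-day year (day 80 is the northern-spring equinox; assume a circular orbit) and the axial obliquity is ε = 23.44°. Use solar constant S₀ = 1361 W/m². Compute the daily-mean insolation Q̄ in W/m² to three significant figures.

Q̄ ≈ 332 W/m²

Solar longitude: λ_s = 360° × (290 − 80)/365.25 = 206.982°.
sin δ = sin 23.44° × sin 206.982° = -0.18048, so δ = -10.398°.
cos H₀ = −tan(+25.8°) tan(-10.398°) = 0.0887, H₀ = 1.4820 rad.
Bracket: H₀ sin φ sin δ + cos φ cos δ sin H₀ = 1.4820×0.43523×-0.18048 + 0.90032×0.98358×0.99606 = -0.116412 + 0.882048 = 0.765636.
Q̄ = (S₀/π) × [bracket] = (1361/π) × 0.765636 = 331.7 W/m².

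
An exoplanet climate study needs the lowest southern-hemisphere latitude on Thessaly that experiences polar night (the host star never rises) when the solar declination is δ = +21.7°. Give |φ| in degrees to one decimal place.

|φ| = 68.3°

Polar night requires cos H₀ = −tan φ tan δ ≥ 1, i.e. tan φ tan δ ≤ −1.
The boundary is |tan φ| · |tan δ| = 1, so |φ| = 90° − |δ| = 90° − 21.7° = 68.3° in the southern hemisphere.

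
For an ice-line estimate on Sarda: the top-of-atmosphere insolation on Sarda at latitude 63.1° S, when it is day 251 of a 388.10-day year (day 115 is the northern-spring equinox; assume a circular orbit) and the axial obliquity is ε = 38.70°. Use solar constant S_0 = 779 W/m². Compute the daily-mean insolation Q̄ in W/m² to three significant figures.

Solar longitude: L_s = 360° × (251 − 115)/388.10 = 126.153°.
sin δ = sin 38.70° × sin 126.153° = 0.50485, so δ = +30.321°.
cos h₀ = −tan(-63.1°) tan(+30.321°) = 1.1528 ≥ 1 ⇒ polar night, h₀ = 0 and Q̄ = 0.

Q̄ ≈ 0.00 W/m²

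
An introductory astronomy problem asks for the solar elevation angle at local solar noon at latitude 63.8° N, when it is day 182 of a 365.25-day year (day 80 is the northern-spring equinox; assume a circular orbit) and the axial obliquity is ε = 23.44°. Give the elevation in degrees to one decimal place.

Solar longitude: λ_s = 360° × (182 − 80)/365.25 = 100.534°.
sin δ = sin 23.44° × sin 100.534° = 0.39108, so δ = +23.022°.
At local noon the hour angle is zero, so the zenith angle equals |φ − δ| = |+63.8° − (+23.022°)| = 40.778°.
Elevation = 90° − 40.778° = 49.2°.

49.2°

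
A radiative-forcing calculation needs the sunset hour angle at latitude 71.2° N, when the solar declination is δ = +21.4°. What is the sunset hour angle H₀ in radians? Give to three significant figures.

H₀ = 3.14 rad

Sunrise equation: cos H₀ = −tan φ · tan δ = -1.1512 ≤ −1, so the Sun never sets (polar day) and H₀ = π.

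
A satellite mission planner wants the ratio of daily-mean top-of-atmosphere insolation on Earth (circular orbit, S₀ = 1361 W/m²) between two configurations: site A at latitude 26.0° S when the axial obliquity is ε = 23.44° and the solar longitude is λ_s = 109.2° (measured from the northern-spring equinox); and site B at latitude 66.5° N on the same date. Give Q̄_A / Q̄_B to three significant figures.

— Configuration A (φ=-26.0°):
Solar declination: sin δ = sin ε · sin λ_s = sin 23.44° × sin 109.2° = 0.37566, so δ = +22.065°.
cos H₀ = −tan(-26.0°) tan(+22.065°) = 0.1977, H₀ = 1.3718 rad.
Bracket: H₀ sin φ sin δ + cos φ cos δ sin H₀ = 1.3718×-0.43837×0.37566 + 0.89879×0.92676×0.98026 = -0.225905 + 0.816520 = 0.590615.
Q̄ = (S₀/π) × [bracket] = (1361/π) × 0.590615 = 255.87 W/m².
— Configuration B (φ=+66.5°):
cos H₀ = −tan(+66.5°) tan(+22.065°) = -0.9322, H₀ = 2.7714 rad.
Bracket: H₀ sin φ sin δ + cos φ cos δ sin H₀ = 2.7714×0.91706×0.37566 + 0.39875×0.92676×0.36183 = 0.954755 + 0.133713 = 1.088468.
Q̄ = (S₀/π) × [bracket] = (1361/π) × 1.088468 = 471.55 W/m².
Ratio Q̄_A / Q̄_B = 255.87 / 471.55 = 0.5426.

Q̄_A / Q̄_B ≈ 0.543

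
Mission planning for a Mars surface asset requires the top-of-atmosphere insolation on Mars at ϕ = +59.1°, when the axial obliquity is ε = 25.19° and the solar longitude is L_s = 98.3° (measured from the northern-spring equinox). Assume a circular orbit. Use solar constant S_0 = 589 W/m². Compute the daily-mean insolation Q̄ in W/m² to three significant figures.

Q̄ ≈ 222 W/m²

Solar declination: sin δ = sin ε · sin L_s = sin 25.19° × sin 98.3° = 0.42116, so δ = +24.908°.
cos h₀ = −tan(+59.1°) tan(+24.908°) = -0.7759, h₀ = 2.4589 rad.
Bracket: h₀ sin ϕ sin δ + cos ϕ cos δ sin h₀ = 2.4589×0.85806×0.42116 + 0.51354×0.90698×0.63088 = 0.888599 + 0.293845 = 1.182444.
Q̄ = (S_0/π) × [bracket] = (589/π) × 1.182444 = 221.7 W/m².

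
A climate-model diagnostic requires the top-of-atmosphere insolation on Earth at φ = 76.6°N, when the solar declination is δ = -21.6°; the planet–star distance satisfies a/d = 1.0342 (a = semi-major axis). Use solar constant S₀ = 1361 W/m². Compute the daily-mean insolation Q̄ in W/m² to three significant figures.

Q̄ ≈ 0.00 W/m²

cos H₀ = −tan(+76.6°) tan(-21.600°) = 1.6619 ≥ 1 ⇒ polar night, H₀ = 0 and Q̄ = 0.
Inverse-square distance factor (a/d)² = 1.0342² = 1.069570.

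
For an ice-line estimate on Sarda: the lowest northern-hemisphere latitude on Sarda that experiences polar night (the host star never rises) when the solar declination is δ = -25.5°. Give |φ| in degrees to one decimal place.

Polar night requires cos H₀ = −tan φ tan δ ≥ 1, i.e. tan φ tan δ ≤ −1.
The boundary is |tan φ| · |tan δ| = 1, so |φ| = 90° − |δ| = 90° − 25.5° = 64.5° in the northern hemisphere.

|φ| = 64.5°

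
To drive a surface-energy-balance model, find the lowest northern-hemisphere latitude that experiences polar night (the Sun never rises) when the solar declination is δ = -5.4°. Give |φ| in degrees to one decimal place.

Polar night requires cos H₀ = −tan φ tan δ ≥ 1, i.e. tan φ tan δ ≤ −1.
The boundary is |tan φ| · |tan δ| = 1, so |φ| = 90° − |δ| = 90° − 5.4° = 84.6° in the northern hemisphere.

|φ| = 84.6°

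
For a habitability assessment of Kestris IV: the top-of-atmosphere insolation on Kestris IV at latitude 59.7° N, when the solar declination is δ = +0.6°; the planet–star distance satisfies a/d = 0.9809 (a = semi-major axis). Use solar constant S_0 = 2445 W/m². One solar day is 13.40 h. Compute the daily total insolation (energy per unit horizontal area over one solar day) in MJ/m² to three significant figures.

cos h₀ = −tan(+59.7°) tan(+0.600°) = -0.0179, h₀ = 1.5887 rad.
Bracket: h₀ sin ϕ sin δ + cos ϕ cos δ sin h₀ = 1.5887×0.86340×0.01047 + 0.50453×0.99995×0.99984 = 0.014362 + 0.504424 = 0.518786.
Inverse-square distance factor (a/d)² = 0.9809² = 0.962165.
Q̄ = (S_0/π) × 0.962165 × [bracket] = (2445/π) × 0.962165 × 0.518786 = 388.48 W/m².
Daily total = Q̄ × 13.40 h × 3600 s/h = 388.48 × 13.40 × 3600 / 10⁶ = 18.74 MJ/m².

18.7 MJ/m²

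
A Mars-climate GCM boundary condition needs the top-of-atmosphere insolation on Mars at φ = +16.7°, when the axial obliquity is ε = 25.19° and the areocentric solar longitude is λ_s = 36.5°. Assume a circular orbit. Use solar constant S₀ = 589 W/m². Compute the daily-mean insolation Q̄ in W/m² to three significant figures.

Q̄ ≈ 196 W/m²

sin δ = sin 25.19° × sin 36.5° = 0.25317, so δ = +14.665°.
cos H₀ = −tan(+16.7°) tan(+14.665°) = -0.0785, H₀ = 1.6494 rad.
Bracket: H₀ sin φ sin δ + cos φ cos δ sin H₀ = 1.6494×0.28736×0.25317 + 0.95782×0.96742×0.99691 = 0.119995 + 0.923751 = 1.043746.
Q̄ = (S₀/π) × [bracket] = (589/π) × 1.043746 = 195.7 W/m².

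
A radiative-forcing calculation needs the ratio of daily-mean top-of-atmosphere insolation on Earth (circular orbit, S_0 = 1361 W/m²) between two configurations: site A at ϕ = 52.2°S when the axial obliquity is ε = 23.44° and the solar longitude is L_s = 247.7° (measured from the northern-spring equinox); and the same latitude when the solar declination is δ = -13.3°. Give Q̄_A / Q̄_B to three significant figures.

— Configuration A (ϕ=-52.2°):
Solar declination: sin δ = sin ε · sin L_s = sin 23.44° × sin 247.7° = -0.36804, so δ = -21.595°.
cos h₀ = −tan(-52.2°) tan(-21.595°) = -0.5103, h₀ = 2.1063 rad.
Bracket: h₀ sin ϕ sin δ + cos ϕ cos δ sin h₀ = 2.1063×-0.79016×-0.36804 + 0.61291×0.92981×0.86000 = 0.612534 + 0.490105 = 1.102639.
Q̄ = (S_0/π) × [bracket] = (1361/π) × 1.102639 = 477.68 W/m².
— Configuration B (ϕ=-52.2°):
cos h₀ = −tan(-52.2°) tan(-13.300°) = -0.3048, h₀ = 1.8805 rad.
Bracket: h₀ sin ϕ sin δ + cos ϕ cos δ sin h₀ = 1.8805×-0.79016×-0.23005 + 0.61291×0.97318×0.95243 = 0.341830 + 0.568098 = 0.909928.
Q̄ = (S_0/π) × [bracket] = (1361/π) × 0.909928 = 394.20 W/m².
Ratio Q̄_A / Q̄_B = 477.68 / 394.20 = 1.212.

Q̄_A / Q̄_B ≈ 1.21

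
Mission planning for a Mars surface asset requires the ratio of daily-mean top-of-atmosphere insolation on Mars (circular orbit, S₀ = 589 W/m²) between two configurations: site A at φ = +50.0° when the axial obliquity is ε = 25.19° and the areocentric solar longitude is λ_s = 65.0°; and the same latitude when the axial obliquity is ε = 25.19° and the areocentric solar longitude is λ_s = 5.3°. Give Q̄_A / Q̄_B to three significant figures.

— Configuration A (φ=+50.0°):
sin δ = sin 25.19° × sin 65.0° = 0.38574, so δ = +22.690°.
cos H₀ = −tan(+50.0°) tan(+22.690°) = -0.4983, H₀ = 2.0924 rad.
Bracket: H₀ sin φ sin δ + cos φ cos δ sin H₀ = 2.0924×0.76604×0.38574 + 0.64279×0.92261×0.86702 = 0.618288 + 0.514181 = 1.132469.
Q̄ = (S₀/π) × [bracket] = (589/π) × 1.132469 = 212.32 W/m².
— Configuration B (φ=+50.0°):
sin δ = sin 25.19° × sin 5.3° = 0.03931, so δ = +2.253°.
cos H₀ = −tan(+50.0°) tan(+2.253°) = -0.0469, H₀ = 1.6177 rad.
Bracket: H₀ sin φ sin δ + cos φ cos δ sin H₀ = 1.6177×0.76604×0.03931 + 0.64279×0.99923×0.99890 = 0.048714 + 0.641589 = 0.690303.
Q̄ = (S₀/π) × [bracket] = (589/π) × 0.690303 = 129.42 W/m².
Ratio Q̄_A / Q̄_B = 212.32 / 129.42 = 1.641.

Q̄_A / Q̄_B ≈ 1.64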